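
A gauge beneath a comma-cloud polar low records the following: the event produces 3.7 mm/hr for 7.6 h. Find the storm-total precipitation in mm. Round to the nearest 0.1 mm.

total ≈ 28.1 mm

Total = Σ Rᵢ Δtᵢ = 3.7 × 7.6
      = 28.12 = 28.1 mm.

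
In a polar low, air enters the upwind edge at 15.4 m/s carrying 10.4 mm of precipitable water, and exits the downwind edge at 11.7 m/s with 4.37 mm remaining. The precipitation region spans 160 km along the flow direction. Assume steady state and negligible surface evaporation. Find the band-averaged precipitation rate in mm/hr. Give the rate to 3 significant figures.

R ≈ 2.45 mm/hr

Column moisture flux per unit crosswind length is F = V × PW.
Inflow: F_in = 15.4 × 10.4 = 160.16 mm·m/s
Outflow: F_out = 11.7 × 4.37 = 51.129 mm·m/s
Steady-state rate R = (F_in − F_out)/L = (160.16 − 51.129) / 160000 m = 6.814e-04 mm/s.
R = 6.814e-04 × 3600 = 2.45 mm/hr.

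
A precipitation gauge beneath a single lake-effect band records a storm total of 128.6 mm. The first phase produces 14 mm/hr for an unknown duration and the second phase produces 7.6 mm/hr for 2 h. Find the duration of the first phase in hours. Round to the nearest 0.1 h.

Known phases: 7.6 × 2 = 15.2 mm.
Remaining depth = 128.6 − 15.2 = 113.4 mm.
Duration = 113.4 / 14 = 8.1 h.

duration ≈ 8.1 h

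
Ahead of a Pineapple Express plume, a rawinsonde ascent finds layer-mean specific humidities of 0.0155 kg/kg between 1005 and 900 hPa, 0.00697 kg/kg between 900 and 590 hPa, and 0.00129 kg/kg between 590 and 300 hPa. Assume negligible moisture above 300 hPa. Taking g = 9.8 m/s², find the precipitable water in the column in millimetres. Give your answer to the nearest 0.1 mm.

PW ≈ 42.5 mm

Precipitable water is the column-integrated vapour mass per unit area: PW = (1/g) Σ q̄ Δp, with q in kg/kg and Δp in Pa (1 kg/m² of water = 1 mm).
Layer 1005–900 hPa: Δp = 105 hPa = 10500 Pa, q̄ = 0.0155 kg/kg → 0.0155 × 10500 / 9.8 = 16.61 mm
Layer 900–590 hPa: Δp = 310 hPa = 31000 Pa, q̄ = 0.00697 kg/kg → 0.00697 × 31000 / 9.8 = 22.05 mm
Layer 590–300 hPa: Δp = 290 hPa = 29000 Pa, q̄ = 0.00129 kg/kg → 0.00129 × 29000 / 9.8 = 3.82 mm
PW = 16.61 + 22.05 + 3.82 = 42.48 ≈ 42.5 mm.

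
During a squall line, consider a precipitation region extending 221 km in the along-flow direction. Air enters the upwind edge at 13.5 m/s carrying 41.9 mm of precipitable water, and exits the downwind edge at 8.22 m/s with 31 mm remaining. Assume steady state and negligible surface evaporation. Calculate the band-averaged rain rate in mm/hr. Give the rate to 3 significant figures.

R ≈ 5.06 mm/hr

Column moisture flux per unit crosswind length is F = V × PW.
Inflow: F_in = 13.5 × 41.9 = 565.65 mm·m/s
Outflow: F_out = 8.22 × 31 = 254.82 mm·m/s
Steady-state rate R = (F_in − F_out)/L = (565.65 − 254.82) / 221000 m = 1.406e-03 mm/s.
R = 1.406e-03 × 3600 = 5.06 mm/hr.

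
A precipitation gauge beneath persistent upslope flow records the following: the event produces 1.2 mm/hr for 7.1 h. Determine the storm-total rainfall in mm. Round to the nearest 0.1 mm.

total ≈ 8.5 mm

Total = Σ Rᵢ Δtᵢ = 1.2 × 7.1
      = 8.52 = 8.5 mm.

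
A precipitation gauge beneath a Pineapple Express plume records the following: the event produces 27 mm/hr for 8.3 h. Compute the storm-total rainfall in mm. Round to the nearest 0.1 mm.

Total = Σ Rᵢ Δtᵢ = 27 × 8.3
      = 224.1 = 224.1 mm.

total ≈ 224.1 mm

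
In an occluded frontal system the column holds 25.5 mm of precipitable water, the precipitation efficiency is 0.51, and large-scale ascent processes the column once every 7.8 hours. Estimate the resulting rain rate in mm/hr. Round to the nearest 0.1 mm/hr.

Each overturning extracts ε × PW = 0.51 × 25.5 = 13.005 mm.
Rate = ε·PW / τ = 13.005 / 7.8 h = 1.7 mm/hr.

R ≈ 1.7 mm/hr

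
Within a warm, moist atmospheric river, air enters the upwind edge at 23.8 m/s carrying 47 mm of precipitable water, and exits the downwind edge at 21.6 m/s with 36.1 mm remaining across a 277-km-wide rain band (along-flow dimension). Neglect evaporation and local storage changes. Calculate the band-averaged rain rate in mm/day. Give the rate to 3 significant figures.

R ≈ 106 mm/day

Column moisture flux per unit crosswind length is F = V × PW.
Inflow: F_in = 23.8 × 47 = 1118.6 mm·m/s
Outflow: F_out = 21.6 × 36.1 = 779.76 mm·m/s
Steady-state rate R = (F_in − F_out)/L = (1118.6 − 779.76) / 277000 m = 1.223e-03 mm/s.
R = 1.223e-03 × 3600 × 24 = 106 mm/day.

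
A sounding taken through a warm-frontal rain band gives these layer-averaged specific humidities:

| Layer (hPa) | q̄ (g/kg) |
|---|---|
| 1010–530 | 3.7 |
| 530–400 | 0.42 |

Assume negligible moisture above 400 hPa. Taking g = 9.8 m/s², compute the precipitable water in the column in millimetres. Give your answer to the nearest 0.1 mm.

PW ≈ 18.7 mm

Precipitable water is the column-integrated vapour mass per unit area: PW = (1/g) Σ q̄ Δp, with q in kg/kg and Δp in Pa (1 kg/m² of water = 1 mm).
Layer 1010–530 hPa: Δp = 480 hPa = 48000 Pa, q̄ = 0.0037 kg/kg → 0.0037 × 48000 / 9.8 = 18.12 mm
Layer 530–400 hPa: Δp = 130 hPa = 13000 Pa, q̄ = 0.00042 kg/kg → 0.00042 × 13000 / 9.8 = 0.56 mm
PW = 18.12 + 0.56 = 18.68 ≈ 18.7 mm.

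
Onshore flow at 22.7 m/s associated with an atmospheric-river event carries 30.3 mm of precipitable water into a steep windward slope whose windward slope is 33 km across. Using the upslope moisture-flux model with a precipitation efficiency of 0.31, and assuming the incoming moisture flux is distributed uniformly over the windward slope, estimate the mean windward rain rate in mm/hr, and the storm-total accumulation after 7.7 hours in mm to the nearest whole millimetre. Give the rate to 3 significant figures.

Incoming column moisture flux per unit ridge length: F = V × PW = 22.7 × 30.3 = 687.81 mm·m/s.
Spread over the 33 km slope with efficiency ε = 0.31: R = ε·F/W = 0.31 × 687.81 / 33000 m = 6.461e-03 mm/s.
R = 6.461e-03 × 3600 = 23.3 mm/hr.
Over 7.7 h: total = 23.3 × 7.7 = 179.41 ≈ 179 mm.

R ≈ 23.3 mm/hr; total ≈ 179 mm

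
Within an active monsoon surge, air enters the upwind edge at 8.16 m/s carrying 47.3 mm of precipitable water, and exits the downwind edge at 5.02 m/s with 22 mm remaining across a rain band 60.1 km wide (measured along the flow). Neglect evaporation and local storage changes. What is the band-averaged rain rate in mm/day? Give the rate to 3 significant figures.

R ≈ 396 mm/day

Column moisture flux per unit crosswind length is F = V × PW.
Inflow: F_in = 8.16 × 47.3 = 385.968 mm·m/s
Outflow: F_out = 5.02 × 22 = 110.44 mm·m/s
Steady-state rate R = (F_in − F_out)/L = (385.968 − 110.44) / 60100 m = 4.584e-03 mm/s.
R = 4.584e-03 × 3600 × 24 = 396 mm/day.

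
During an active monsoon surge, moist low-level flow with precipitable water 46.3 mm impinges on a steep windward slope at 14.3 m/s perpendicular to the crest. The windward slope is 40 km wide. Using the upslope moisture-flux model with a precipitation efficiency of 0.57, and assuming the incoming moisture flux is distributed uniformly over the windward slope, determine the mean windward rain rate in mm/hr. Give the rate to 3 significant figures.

R ≈ 34.0 mm/hr

Incoming column moisture flux per unit ridge length: F = V × PW = 14.3 × 46.3 = 662.09 mm·m/s.
Spread over the 40 km slope with efficiency ε = 0.57: R = ε·F/W = 0.57 × 662.09 / 40000 m = 9.435e-03 mm/s.
R = 9.435e-03 × 3600 = 34.0 mm/hr.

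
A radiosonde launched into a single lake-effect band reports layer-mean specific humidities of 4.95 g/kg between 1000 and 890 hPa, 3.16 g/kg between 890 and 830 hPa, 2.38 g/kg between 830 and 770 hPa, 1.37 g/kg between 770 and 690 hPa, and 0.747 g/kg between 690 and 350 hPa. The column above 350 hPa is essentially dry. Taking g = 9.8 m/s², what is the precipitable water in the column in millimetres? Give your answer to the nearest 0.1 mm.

PW ≈ 12.7 mm

Precipitable water is the column-integrated vapour mass per unit area: PW = (1/g) Σ q̄ Δp, with q in kg/kg and Δp in Pa (1 kg/m² of water = 1 mm).
Layer 1000–890 hPa: Δp = 110 hPa = 11000 Pa, q̄ = 0.00495 kg/kg → 0.00495 × 11000 / 9.8 = 5.56 mm
Layer 890–830 hPa: Δp = 60 hPa = 6000 Pa, q̄ = 0.00316 kg/kg → 0.00316 × 6000 / 9.8 = 1.93 mm
Layer 830–770 hPa: Δp = 60 hPa = 6000 Pa, q̄ = 0.00238 kg/kg → 0.00238 × 6000 / 9.8 = 1.46 mm
Layer 770–690 hPa: Δp = 80 hPa = 8000 Pa, q̄ = 0.00137 kg/kg → 0.00137 × 8000 / 9.8 = 1.12 mm
Layer 690–350 hPa: Δp = 340 hPa = 34000 Pa, q̄ = 0.000747 kg/kg → 0.000747 × 34000 / 9.8 = 2.59 mm
PW = 5.56 + 1.93 + 1.46 + 1.12 + 2.59 = 12.66 ≈ 12.7 mm.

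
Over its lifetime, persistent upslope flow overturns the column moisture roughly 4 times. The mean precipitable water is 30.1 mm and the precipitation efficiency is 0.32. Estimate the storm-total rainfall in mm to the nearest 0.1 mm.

rainfall ≈ 38.5 mm

Each cycle deposits ε × PW = 0.32 × 30.1 = 9.632 mm.
Over 4 cycles: 4 × 9.632 = 38.5 mm.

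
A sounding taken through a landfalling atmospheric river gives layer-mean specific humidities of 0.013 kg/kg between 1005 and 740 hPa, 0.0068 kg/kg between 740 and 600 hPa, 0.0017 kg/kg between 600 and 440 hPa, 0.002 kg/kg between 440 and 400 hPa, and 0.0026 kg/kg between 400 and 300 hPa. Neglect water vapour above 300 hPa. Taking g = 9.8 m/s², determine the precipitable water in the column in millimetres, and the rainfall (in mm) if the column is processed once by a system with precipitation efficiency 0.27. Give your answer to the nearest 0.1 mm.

Precipitable water is the column-integrated vapour mass per unit area: PW = (1/g) Σ q̄ Δp, with q in kg/kg and Δp in Pa (1 kg/m² of water = 1 mm).
Layer 1005–740 hPa: Δp = 265 hPa = 26500 Pa, q̄ = 0.013 kg/kg → 0.013 × 26500 / 9.8 = 35.15 mm
Layer 740–600 hPa: Δp = 140 hPa = 14000 Pa, q̄ = 0.0068 kg/kg → 0.0068 × 14000 / 9.8 = 9.71 mm
Layer 600–440 hPa: Δp = 160 hPa = 16000 Pa, q̄ = 0.0017 kg/kg → 0.0017 × 16000 / 9.8 = 2.78 mm
Layer 440–400 hPa: Δp = 40 hPa = 4000 Pa, q̄ = 0.002 kg/kg → 0.002 × 4000 / 9.8 = 0.82 mm
Layer 400–300 hPa: Δp = 100 hPa = 10000 Pa, q̄ = 0.0026 kg/kg → 0.0026 × 10000 / 9.8 = 2.65 mm
PW = 35.15 + 9.71 + 2.78 + 0.82 + 2.65 = 51.11 ≈ 51.1 mm.
Rainfall = ε × PW = 0.27 × 51.1 = 13.8 mm.

PW ≈ 51.1 mm; rainfall ≈ 13.8 mm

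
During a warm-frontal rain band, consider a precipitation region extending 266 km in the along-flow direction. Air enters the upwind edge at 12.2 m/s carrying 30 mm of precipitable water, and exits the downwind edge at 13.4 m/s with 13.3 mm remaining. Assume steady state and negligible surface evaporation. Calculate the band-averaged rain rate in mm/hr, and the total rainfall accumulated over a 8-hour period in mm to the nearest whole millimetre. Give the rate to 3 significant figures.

Column moisture flux per unit crosswind length is F = V × PW.
Inflow: F_in = 12.2 × 30 = 366 mm·m/s
Outflow: F_out = 13.4 × 13.3 = 178.22 mm·m/s
Steady-state rate R = (F_in − F_out)/L = (366 − 178.22) / 266000 m = 7.059e-04 mm/s.
R = 7.059e-04 × 3600 = 2.54 mm/hr.
Over 8 h: total = 2.54 × 8 = 20.32 ≈ 20 mm.

R ≈ 2.54 mm/hr; total ≈ 20 mm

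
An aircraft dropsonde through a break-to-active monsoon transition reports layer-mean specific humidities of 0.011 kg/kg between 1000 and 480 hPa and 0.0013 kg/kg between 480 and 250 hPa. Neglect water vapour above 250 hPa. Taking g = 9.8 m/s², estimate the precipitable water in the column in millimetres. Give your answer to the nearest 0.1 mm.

PW ≈ 61.4 mm

Precipitable water is the column-integrated vapour mass per unit area: PW = (1/g) Σ q̄ Δp, with q in kg/kg and Δp in Pa (1 kg/m² of water = 1 mm).
Layer 1000–480 hPa: Δp = 520 hPa = 52000 Pa, q̄ = 0.011 kg/kg → 0.011 × 52000 / 9.8 = 58.37 mm
Layer 480–250 hPa: Δp = 230 hPa = 23000 Pa, q̄ = 0.0013 kg/kg → 0.0013 × 23000 / 9.8 = 3.05 mm
PW = 58.37 + 3.05 = 61.42 ≈ 61.4 mm.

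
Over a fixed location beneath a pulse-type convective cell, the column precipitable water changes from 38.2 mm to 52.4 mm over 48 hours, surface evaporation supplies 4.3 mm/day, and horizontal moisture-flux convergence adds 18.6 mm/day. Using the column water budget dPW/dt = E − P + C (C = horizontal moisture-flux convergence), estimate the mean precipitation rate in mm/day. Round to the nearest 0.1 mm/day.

dPW/dt = (52.4 − 38.2) mm / (48/24 day) = +7.100 mm/day.
P = E + C − dPW/dt = 4.3 + (18.6) − (+7.100) = 15.8 mm/day.

P ≈ 15.8 mm/day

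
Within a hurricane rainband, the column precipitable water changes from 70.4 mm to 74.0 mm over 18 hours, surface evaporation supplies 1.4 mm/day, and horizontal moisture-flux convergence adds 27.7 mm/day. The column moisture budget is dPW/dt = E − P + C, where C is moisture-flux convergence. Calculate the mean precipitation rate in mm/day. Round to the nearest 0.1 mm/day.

dPW/dt = (74.0 − 70.4) mm / (18/24 day) = +4.800 mm/day.
P = E + C − dPW/dt = 1.4 + (27.7) − (+4.800) = 24.3 mm/day.

P ≈ 24.3 mm/day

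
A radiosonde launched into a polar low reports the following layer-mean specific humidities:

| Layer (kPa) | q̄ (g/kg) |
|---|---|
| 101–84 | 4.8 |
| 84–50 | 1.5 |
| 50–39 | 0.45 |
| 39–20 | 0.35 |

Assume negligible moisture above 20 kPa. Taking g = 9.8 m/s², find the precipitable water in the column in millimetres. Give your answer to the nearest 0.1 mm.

PW ≈ 14.7 mm

Precipitable water is the column-integrated vapour mass per unit area: PW = (1/g) Σ q̄ Δp, with q in kg/kg and Δp in Pa (1 kg/m² of water = 1 mm).
Layer 101–84 kPa: Δp = 170 hPa = 17000 Pa, q̄ = 0.0048 kg/kg → 0.0048 × 17000 / 9.8 = 8.33 mm
Layer 84–50 kPa: Δp = 340 hPa = 34000 Pa, q̄ = 0.0015 kg/kg → 0.0015 × 34000 / 9.8 = 5.20 mm
Layer 50–39 kPa: Δp = 110 hPa = 11000 Pa, q̄ = 0.00045 kg/kg → 0.00045 × 11000 / 9.8 = 0.51 mm
Layer 39–20 kPa: Δp = 190 hPa = 19000 Pa, q̄ = 0.00035 kg/kg → 0.00035 × 19000 / 9.8 = 0.68 mm
PW = 8.33 + 5.20 + 0.51 + 0.68 = 14.72 ≈ 14.7 mm.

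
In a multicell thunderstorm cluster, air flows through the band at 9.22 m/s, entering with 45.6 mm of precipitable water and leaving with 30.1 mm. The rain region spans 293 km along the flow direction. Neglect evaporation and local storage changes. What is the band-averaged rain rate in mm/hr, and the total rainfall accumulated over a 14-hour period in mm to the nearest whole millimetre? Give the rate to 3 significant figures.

Column moisture flux per unit crosswind length is F = V × PW.
Inflow: F_in = 9.22 × 45.6 = 420.432 mm·m/s
Outflow: F_out = 9.22 × 30.1 = 277.522 mm·m/s
Steady-state rate R = (F_in − F_out)/L = (420.432 − 277.522) / 293000 m = 4.877e-04 mm/s.
R = 4.877e-04 × 3600 = 1.76 mm/hr.
Over 14 h: total = 1.76 × 14 = 24.64 ≈ 25 mm.

R ≈ 1.76 mm/hr; total ≈ 25 mm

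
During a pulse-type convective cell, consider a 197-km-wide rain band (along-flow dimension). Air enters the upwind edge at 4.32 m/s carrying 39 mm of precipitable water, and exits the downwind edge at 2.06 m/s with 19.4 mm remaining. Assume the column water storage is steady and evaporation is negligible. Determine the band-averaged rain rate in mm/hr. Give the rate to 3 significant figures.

R ≈ 2.35 mm/hr

Column moisture flux per unit crosswind length is F = V × PW.
Inflow: F_in = 4.32 × 39 = 168.48 mm·m/s
Outflow: F_out = 2.06 × 19.4 = 39.964 mm·m/s
Steady-state rate R = (F_in − F_out)/L = (168.48 − 39.964) / 197000 m = 6.524e-04 mm/s.
R = 6.524e-04 × 3600 = 2.35 mm/hr.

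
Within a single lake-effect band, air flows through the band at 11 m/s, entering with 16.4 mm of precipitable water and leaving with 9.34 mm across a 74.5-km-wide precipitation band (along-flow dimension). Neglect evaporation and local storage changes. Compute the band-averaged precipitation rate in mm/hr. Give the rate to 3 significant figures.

Column moisture flux per unit crosswind length is F = V × PW.
Inflow: F_in = 11 × 16.4 = 180.4 mm·m/s
Outflow: F_out = 11 × 9.34 = 102.74 mm·m/s
Steady-state rate R = (F_in − F_out)/L = (180.4 − 102.74) / 74500 m = 1.042e-03 mm/s.
R = 1.042e-03 × 3600 = 3.75 mm/hr.

R ≈ 3.75 mm/hr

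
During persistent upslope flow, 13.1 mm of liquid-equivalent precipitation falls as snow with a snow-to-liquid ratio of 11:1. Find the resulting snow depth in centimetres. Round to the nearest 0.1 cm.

snow depth ≈ 14.4 cm

Snow depth = liquid × ratio = 13.1 mm × 11 = 144.1 mm = 14.4 cm.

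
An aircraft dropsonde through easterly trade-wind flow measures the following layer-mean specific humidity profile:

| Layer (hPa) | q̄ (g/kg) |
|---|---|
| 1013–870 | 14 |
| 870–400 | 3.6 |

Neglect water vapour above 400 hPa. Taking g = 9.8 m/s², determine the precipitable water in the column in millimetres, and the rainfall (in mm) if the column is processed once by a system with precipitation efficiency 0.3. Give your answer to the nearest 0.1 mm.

PW ≈ 37.7 mm; rainfall ≈ 11.3 mm

Precipitable water is the column-integrated vapour mass per unit area: PW = (1/g) Σ q̄ Δp, with q in kg/kg and Δp in Pa (1 kg/m² of water = 1 mm).
Layer 1013–870 hPa: Δp = 143 hPa = 14300 Pa, q̄ = 0.014 kg/kg → 0.014 × 14300 / 9.8 = 20.43 mm
Layer 870–400 hPa: Δp = 470 hPa = 47000 Pa, q̄ = 0.0036 kg/kg → 0.0036 × 47000 / 9.8 = 17.27 mm
PW = 20.43 + 17.27 = 37.70 ≈ 37.7 mm.
Rainfall = ε × PW = 0.3 × 37.7 = 11.3 mm.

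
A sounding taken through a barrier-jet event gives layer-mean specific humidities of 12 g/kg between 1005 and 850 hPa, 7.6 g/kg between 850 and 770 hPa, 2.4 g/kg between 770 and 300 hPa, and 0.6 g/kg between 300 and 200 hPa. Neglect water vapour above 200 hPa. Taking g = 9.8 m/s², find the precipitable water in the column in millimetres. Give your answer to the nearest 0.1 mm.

Precipitable water is the column-integrated vapour mass per unit area: PW = (1/g) Σ q̄ Δp, with q in kg/kg and Δp in Pa (1 kg/m² of water = 1 mm).
Layer 1005–850 hPa: Δp = 155 hPa = 15500 Pa, q̄ = 0.012 kg/kg → 0.012 × 15500 / 9.8 = 18.98 mm
Layer 850–770 hPa: Δp = 80 hPa = 8000 Pa, q̄ = 0.0076 kg/kg → 0.0076 × 8000 / 9.8 = 6.20 mm
Layer 770–300 hPa: Δp = 470 hPa = 47000 Pa, q̄ = 0.0024 kg/kg → 0.0024 × 47000 / 9.8 = 11.51 mm
Layer 300–200 hPa: Δp = 100 hPa = 10000 Pa, q̄ = 0.0006 kg/kg → 0.0006 × 10000 / 9.8 = 0.61 mm
PW = 18.98 + 6.20 + 11.51 + 0.61 = 37.30 ≈ 37.3 mm.

PW ≈ 37.3 mm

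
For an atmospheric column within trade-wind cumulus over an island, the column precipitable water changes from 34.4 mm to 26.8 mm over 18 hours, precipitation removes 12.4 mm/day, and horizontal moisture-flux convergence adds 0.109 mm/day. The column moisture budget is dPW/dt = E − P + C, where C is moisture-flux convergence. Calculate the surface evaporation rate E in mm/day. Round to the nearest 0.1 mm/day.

E ≈ 2.2 mm/day

dPW/dt = (26.8 − 34.4) mm / (18/24 day) = -10.133 mm/day.
E = dPW/dt + P − C = (-10.133) + 12.4 − (0.109) = 2.2 mm/day.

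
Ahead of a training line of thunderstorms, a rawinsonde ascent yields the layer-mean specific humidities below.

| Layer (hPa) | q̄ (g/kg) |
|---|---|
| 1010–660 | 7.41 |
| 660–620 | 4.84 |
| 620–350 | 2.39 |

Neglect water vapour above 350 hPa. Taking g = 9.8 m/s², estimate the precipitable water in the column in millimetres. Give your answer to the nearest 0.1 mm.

Precipitable water is the column-integrated vapour mass per unit area: PW = (1/g) Σ q̄ Δp, with q in kg/kg and Δp in Pa (1 kg/m² of water = 1 mm).
Layer 1010–660 hPa: Δp = 350 hPa = 35000 Pa, q̄ = 0.00741 kg/kg → 0.00741 × 35000 / 9.8 = 26.46 mm
Layer 660–620 hPa: Δp = 40 hPa = 4000 Pa, q̄ = 0.00484 kg/kg → 0.00484 × 4000 / 9.8 = 1.98 mm
Layer 620–350 hPa: Δp = 270 hPa = 27000 Pa, q̄ = 0.00239 kg/kg → 0.00239 × 27000 / 9.8 = 6.58 mm
PW = 26.46 + 1.98 + 6.58 = 35.02 ≈ 35.0 mm.

PW ≈ 35.0 mm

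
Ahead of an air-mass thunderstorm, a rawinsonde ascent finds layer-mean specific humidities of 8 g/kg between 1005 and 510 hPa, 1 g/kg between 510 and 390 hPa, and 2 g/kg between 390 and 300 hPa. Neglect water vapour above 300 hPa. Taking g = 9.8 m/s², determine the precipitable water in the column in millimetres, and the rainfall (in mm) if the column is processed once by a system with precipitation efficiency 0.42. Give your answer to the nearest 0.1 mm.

Precipitable water is the column-integrated vapour mass per unit area: PW = (1/g) Σ q̄ Δp, with q in kg/kg and Δp in Pa (1 kg/m² of water = 1 mm).
Layer 1005–510 hPa: Δp = 495 hPa = 49500 Pa, q̄ = 0.008 kg/kg → 0.008 × 49500 / 9.8 = 40.41 mm
Layer 510–390 hPa: Δp = 120 hPa = 12000 Pa, q̄ = 0.001 kg/kg → 0.001 × 12000 / 9.8 = 1.22 mm
Layer 390–300 hPa: Δp = 90 hPa = 9000 Pa, q̄ = 0.002 kg/kg → 0.002 × 9000 / 9.8 = 1.84 mm
PW = 40.41 + 1.22 + 1.84 = 43.47 ≈ 43.5 mm.
Rainfall = ε × PW = 0.42 × 43.5 = 18.3 mm.

PW ≈ 43.5 mm; rainfall ≈ 18.3 mm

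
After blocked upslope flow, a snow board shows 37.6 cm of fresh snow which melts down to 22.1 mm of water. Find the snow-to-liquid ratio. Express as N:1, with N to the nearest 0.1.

ratio ≈ 17.0

Ratio = snow depth / SWE = 376 mm / 22.1 mm = 17.0, i.e. 17.0:1.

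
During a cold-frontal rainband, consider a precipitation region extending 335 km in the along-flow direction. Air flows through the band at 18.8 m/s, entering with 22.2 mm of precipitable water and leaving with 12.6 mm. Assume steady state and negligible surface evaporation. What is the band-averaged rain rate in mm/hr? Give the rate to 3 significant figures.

R ≈ 1.94 mm/hr

Column moisture flux per unit crosswind length is F = V × PW.
Inflow: F_in = 18.8 × 22.2 = 417.36 mm·m/s
Outflow: F_out = 18.8 × 12.6 = 236.88 mm·m/s
Steady-state rate R = (F_in − F_out)/L = (417.36 − 236.88) / 335000 m = 5.387e-04 mm/s.
R = 5.387e-04 × 3600 = 1.94 mm/hr.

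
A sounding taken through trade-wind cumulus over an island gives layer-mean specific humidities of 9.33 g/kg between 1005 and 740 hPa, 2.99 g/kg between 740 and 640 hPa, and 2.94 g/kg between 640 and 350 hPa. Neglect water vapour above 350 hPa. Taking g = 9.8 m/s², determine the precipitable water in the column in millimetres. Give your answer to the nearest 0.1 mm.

Precipitable water is the column-integrated vapour mass per unit area: PW = (1/g) Σ q̄ Δp, with q in kg/kg and Δp in Pa (1 kg/m² of water = 1 mm).
Layer 1005–740 hPa: Δp = 265 hPa = 26500 Pa, q̄ = 0.00933 kg/kg → 0.00933 × 26500 / 9.8 = 25.23 mm
Layer 740–640 hPa: Δp = 100 hPa = 10000 Pa, q̄ = 0.00299 kg/kg → 0.00299 × 10000 / 9.8 = 3.05 mm
Layer 640–350 hPa: Δp = 290 hPa = 29000 Pa, q̄ = 0.00294 kg/kg → 0.00294 × 29000 / 9.8 = 8.70 mm
PW = 25.23 + 3.05 + 8.70 = 36.98 ≈ 37.0 mm.

PW ≈ 37.0 mm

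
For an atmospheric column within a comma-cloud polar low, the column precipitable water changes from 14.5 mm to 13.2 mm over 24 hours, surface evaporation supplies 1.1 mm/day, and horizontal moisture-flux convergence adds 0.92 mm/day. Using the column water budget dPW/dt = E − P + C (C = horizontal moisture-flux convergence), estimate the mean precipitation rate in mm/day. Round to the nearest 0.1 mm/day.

dPW/dt = (13.2 − 14.5) mm / (24/24 day) = -1.300 mm/day.
P = E + C − dPW/dt = 1.1 + (0.92) − (-1.300) = 3.3 mm/day.

P ≈ 3.3 mm/day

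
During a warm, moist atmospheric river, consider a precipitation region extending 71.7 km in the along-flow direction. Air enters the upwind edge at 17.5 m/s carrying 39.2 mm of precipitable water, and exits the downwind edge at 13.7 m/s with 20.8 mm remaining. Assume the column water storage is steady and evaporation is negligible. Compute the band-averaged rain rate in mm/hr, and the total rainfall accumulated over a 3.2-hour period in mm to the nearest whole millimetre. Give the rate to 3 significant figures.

R ≈ 20.1 mm/hr; total ≈ 64 mm

Column moisture flux per unit crosswind length is F = V × PW.
Inflow: F_in = 17.5 × 39.2 = 686 mm·m/s
Outflow: F_out = 13.7 × 20.8 = 284.96 mm·m/s
Steady-state rate R = (F_in − F_out)/L = (686 − 284.96) / 71700 m = 5.593e-03 mm/s.
R = 5.593e-03 × 3600 = 20.1 mm/hr.
Over 3.2 h: total = 20.1 × 3.2 = 64.32 ≈ 64 mm.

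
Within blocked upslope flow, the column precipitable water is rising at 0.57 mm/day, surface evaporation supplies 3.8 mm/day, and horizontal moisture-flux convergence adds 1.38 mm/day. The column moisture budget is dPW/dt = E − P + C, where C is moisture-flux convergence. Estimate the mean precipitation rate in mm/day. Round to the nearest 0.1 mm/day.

P ≈ 4.6 mm/day

dPW/dt = +0.57 mm/day.
P = E + C − dPW/dt = 3.8 + (1.38) − (+0.57) = 4.6 mm/day.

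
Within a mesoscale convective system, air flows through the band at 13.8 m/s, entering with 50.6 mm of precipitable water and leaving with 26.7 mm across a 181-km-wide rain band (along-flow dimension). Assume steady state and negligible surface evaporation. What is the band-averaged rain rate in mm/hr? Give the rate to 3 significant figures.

Column moisture flux per unit crosswind length is F = V × PW.
Inflow: F_in = 13.8 × 50.6 = 698.28 mm·m/s
Outflow: F_out = 13.8 × 26.7 = 368.46 mm·m/s
Steady-state rate R = (F_in − F_out)/L = (698.28 − 368.46) / 181000 m = 1.822e-03 mm/s.
R = 1.822e-03 × 3600 = 6.56 mm/hr.

R ≈ 6.56 mm/hr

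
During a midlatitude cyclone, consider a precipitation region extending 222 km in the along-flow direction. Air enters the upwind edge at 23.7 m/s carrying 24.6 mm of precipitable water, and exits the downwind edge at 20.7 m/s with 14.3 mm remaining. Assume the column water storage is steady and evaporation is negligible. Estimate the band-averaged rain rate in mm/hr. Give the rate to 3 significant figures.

Column moisture flux per unit crosswind length is F = V × PW.
Inflow: F_in = 23.7 × 24.6 = 583.02 mm·m/s
Outflow: F_out = 20.7 × 14.3 = 296.01 mm·m/s
Steady-state rate R = (F_in − F_out)/L = (583.02 − 296.01) / 222000 m = 1.293e-03 mm/s.
R = 1.293e-03 × 3600 = 4.65 mm/hr.

R ≈ 4.65 mm/hr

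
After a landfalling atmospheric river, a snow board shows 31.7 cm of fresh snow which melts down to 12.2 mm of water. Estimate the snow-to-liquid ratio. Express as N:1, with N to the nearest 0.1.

Ratio = snow depth / SWE = 317 mm / 12.2 mm = 26.0, i.e. 26.0:1.

ratio ≈ 26.0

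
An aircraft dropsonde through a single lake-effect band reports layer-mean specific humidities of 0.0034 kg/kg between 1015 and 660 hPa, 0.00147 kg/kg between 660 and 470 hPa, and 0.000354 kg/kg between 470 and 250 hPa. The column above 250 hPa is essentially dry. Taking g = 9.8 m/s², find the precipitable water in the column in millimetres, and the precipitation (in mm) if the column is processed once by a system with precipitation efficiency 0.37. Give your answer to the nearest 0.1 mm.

Precipitable water is the column-integrated vapour mass per unit area: PW = (1/g) Σ q̄ Δp, with q in kg/kg and Δp in Pa (1 kg/m² of water = 1 mm).
Layer 1015–660 hPa: Δp = 355 hPa = 35500 Pa, q̄ = 0.0034 kg/kg → 0.0034 × 35500 / 9.8 = 12.32 mm
Layer 660–470 hPa: Δp = 190 hPa = 19000 Pa, q̄ = 0.00147 kg/kg → 0.00147 × 19000 / 9.8 = 2.85 mm
Layer 470–250 hPa: Δp = 220 hPa = 22000 Pa, q̄ = 0.000354 kg/kg → 0.000354 × 22000 / 9.8 = 0.79 mm
PW = 12.32 + 2.85 + 0.79 = 15.96 ≈ 16.0 mm.
Precipitation = ε × PW = 0.37 × 16.0 = 5.9 mm.

PW ≈ 16.0 mm; precipitation ≈ 5.9 mm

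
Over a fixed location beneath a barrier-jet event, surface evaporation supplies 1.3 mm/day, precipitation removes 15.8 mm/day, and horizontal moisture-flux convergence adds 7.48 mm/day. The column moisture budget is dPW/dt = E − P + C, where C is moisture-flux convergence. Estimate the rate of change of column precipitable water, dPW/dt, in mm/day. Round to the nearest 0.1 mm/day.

dPW/dt = E − P + C = 1.3 − 15.8 + (7.48) = -7.0 mm/day.

dPW/dt ≈ -7.0 mm/day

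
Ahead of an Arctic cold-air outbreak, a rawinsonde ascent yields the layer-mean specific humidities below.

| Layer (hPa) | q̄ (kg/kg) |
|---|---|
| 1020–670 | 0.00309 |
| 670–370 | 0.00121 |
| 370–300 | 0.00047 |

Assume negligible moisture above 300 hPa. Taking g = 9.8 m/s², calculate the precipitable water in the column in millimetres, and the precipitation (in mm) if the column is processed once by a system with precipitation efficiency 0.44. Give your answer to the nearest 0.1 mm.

PW ≈ 15.1 mm; precipitation ≈ 6.6 mm

Precipitable water is the column-integrated vapour mass per unit area: PW = (1/g) Σ q̄ Δp, with q in kg/kg and Δp in Pa (1 kg/m² of water = 1 mm).
Layer 1020–670 hPa: Δp = 350 hPa = 35000 Pa, q̄ = 0.00309 kg/kg → 0.00309 × 35000 / 9.8 = 11.04 mm
Layer 670–370 hPa: Δp = 300 hPa = 30000 Pa, q̄ = 0.00121 kg/kg → 0.00121 × 30000 / 9.8 = 3.70 mm
Layer 370–300 hPa: Δp = 70 hPa = 7000 Pa, q̄ = 0.00047 kg/kg → 0.00047 × 7000 / 9.8 = 0.34 mm
PW = 11.04 + 3.70 + 0.34 = 15.08 ≈ 15.1 mm.
Precipitation = ε × PW = 0.44 × 15.1 = 6.6 mm.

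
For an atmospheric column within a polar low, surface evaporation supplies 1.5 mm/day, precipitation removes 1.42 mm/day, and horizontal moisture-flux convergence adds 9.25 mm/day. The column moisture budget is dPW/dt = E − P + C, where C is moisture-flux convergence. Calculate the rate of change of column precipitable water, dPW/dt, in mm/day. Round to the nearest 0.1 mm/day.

dPW/dt = E − P + C = 1.5 − 1.42 + (9.25) = 9.3 mm/day.

dPW/dt ≈ 9.3 mm/day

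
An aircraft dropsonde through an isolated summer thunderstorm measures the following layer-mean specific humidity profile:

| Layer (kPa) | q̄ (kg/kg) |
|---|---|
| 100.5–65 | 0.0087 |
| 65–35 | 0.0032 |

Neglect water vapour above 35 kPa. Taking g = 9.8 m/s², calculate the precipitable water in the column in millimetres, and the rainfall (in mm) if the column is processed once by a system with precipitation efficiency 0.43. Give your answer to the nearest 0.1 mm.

PW ≈ 41.3 mm; rainfall ≈ 17.8 mm

Precipitable water is the column-integrated vapour mass per unit area: PW = (1/g) Σ q̄ Δp, with q in kg/kg and Δp in Pa (1 kg/m² of water = 1 mm).
Layer 100.5–65 kPa: Δp = 355 hPa = 35500 Pa, q̄ = 0.0087 kg/kg → 0.0087 × 35500 / 9.8 = 31.52 mm
Layer 65–35 kPa: Δp = 300 hPa = 30000 Pa, q̄ = 0.0032 kg/kg → 0.0032 × 30000 / 9.8 = 9.80 mm
PW = 31.52 + 9.80 = 41.32 ≈ 41.3 mm.
Rainfall = ε × PW = 0.43 × 41.3 = 17.8 mm.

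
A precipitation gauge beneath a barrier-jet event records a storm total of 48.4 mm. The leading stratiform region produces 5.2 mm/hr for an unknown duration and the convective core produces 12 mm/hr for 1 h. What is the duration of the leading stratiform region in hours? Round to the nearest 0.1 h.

Known phases: 12 × 1 = 12 mm.
Remaining depth = 48.4 − 12 = 36.4 mm.
Duration = 36.4 / 5.2 = 7.0 h.

duration ≈ 7.0 h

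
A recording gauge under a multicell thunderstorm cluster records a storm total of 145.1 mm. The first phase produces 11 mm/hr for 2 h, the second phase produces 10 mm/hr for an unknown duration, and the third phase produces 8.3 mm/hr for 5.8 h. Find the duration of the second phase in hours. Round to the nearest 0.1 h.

Known phases: 11 × 2 + 8.3 × 5.8 = 22 + 48.14 = 70.14 mm.
Remaining depth = 145.1 − 70.14 = 74.96 mm.
Duration = 74.96 / 10 = 7.5 h.

duration ≈ 7.5 h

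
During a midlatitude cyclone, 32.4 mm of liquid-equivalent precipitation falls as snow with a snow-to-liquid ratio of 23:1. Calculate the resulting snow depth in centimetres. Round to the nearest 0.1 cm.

Snow depth = liquid × ratio = 32.4 mm × 23 = 745.2 mm = 74.5 cm.

snow depth ≈ 74.5 cm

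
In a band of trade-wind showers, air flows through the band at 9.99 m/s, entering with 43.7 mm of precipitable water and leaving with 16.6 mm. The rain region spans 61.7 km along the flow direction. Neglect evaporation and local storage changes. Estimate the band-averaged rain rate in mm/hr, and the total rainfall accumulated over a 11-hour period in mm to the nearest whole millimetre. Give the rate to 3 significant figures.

R ≈ 15.8 mm/hr; total ≈ 174 mm

Column moisture flux per unit crosswind length is F = V × PW.
Inflow: F_in = 9.99 × 43.7 = 436.563 mm·m/s
Outflow: F_out = 9.99 × 16.6 = 165.834 mm·m/s
Steady-state rate R = (F_in − F_out)/L = (436.563 − 165.834) / 61700 m = 4.388e-03 mm/s.
R = 4.388e-03 × 3600 = 15.8 mm/hr.
Over 11 h: total = 15.8 × 11 = 173.8 ≈ 174 mm.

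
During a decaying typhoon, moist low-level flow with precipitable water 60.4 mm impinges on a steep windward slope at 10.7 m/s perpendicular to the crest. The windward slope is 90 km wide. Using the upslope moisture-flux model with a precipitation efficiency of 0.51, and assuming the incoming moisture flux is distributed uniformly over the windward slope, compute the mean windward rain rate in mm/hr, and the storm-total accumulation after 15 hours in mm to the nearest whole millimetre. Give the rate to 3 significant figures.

Incoming column moisture flux per unit ridge length: F = V × PW = 10.7 × 60.4 = 646.28 mm·m/s.
Spread over the 90 km slope with efficiency ε = 0.51: R = ε·F/W = 0.51 × 646.28 / 90000 m = 3.662e-03 mm/s.
R = 3.662e-03 × 3600 = 13.2 mm/hr.
Over 15 h: total = 13.2 × 15 = 198 mm.

R ≈ 13.2 mm/hr; total ≈ 198 mm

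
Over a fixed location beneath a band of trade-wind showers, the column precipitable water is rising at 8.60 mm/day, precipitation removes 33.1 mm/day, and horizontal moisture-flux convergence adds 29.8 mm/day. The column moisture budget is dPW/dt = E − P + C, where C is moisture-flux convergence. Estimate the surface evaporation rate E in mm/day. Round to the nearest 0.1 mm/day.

dPW/dt = +8.60 mm/day.
E = dPW/dt + P − C = (+8.60) + 33.1 − (29.8) = 11.9 mm/day.

E ≈ 11.9 mm/day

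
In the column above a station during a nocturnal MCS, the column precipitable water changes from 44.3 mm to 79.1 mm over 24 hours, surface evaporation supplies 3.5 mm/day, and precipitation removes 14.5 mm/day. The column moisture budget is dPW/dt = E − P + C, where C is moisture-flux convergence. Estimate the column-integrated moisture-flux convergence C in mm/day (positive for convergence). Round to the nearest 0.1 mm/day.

dPW/dt = (79.1 − 44.3) mm / (24/24 day) = +34.800 mm/day.
C = dPW/dt − E + P = (+34.800) − 3.5 + 14.5 = 45.8 mm/day.

C ≈ 45.8 mm/day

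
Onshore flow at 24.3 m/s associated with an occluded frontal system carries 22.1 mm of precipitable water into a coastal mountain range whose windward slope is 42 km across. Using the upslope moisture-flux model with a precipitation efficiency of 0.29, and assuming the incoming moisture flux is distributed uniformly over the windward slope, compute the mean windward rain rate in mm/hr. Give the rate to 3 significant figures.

Incoming column moisture flux per unit ridge length: F = V × PW = 24.3 × 22.1 = 537.03 mm·m/s.
Spread over the 42 km slope with efficiency ε = 0.29: R = ε·F/W = 0.29 × 537.03 / 42000 m = 3.708e-03 mm/s.
R = 3.708e-03 × 3600 = 13.3 mm/hr.

R ≈ 13.3 mm/hr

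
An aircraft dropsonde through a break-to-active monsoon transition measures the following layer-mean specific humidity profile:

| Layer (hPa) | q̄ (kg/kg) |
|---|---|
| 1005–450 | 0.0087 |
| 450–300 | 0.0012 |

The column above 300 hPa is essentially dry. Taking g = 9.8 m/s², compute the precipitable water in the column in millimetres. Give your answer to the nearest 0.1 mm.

PW ≈ 51.1 mm

Precipitable water is the column-integrated vapour mass per unit area: PW = (1/g) Σ q̄ Δp, with q in kg/kg and Δp in Pa (1 kg/m² of water = 1 mm).
Layer 1005–450 hPa: Δp = 555 hPa = 55500 Pa, q̄ = 0.0087 kg/kg → 0.0087 × 55500 / 9.8 = 49.27 mm
Layer 450–300 hPa: Δp = 150 hPa = 15000 Pa, q̄ = 0.0012 kg/kg → 0.0012 × 15000 / 9.8 = 1.84 mm
PW = 49.27 + 1.84 = 51.11 ≈ 51.1 mm.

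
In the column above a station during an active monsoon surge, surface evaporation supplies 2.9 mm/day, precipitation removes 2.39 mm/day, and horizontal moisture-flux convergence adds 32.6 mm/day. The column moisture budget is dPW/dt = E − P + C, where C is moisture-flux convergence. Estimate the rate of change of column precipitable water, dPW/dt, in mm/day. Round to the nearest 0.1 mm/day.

dPW/dt ≈ 33.1 mm/day

dPW/dt = E − P + C = 2.9 − 2.39 + (32.6) = 33.1 mm/day.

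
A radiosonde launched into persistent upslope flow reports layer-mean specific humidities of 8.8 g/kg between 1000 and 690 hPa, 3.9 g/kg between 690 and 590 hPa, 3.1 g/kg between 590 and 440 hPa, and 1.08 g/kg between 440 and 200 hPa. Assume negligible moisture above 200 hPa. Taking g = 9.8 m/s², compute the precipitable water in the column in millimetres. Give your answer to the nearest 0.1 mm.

PW ≈ 39.2 mm

Precipitable water is the column-integrated vapour mass per unit area: PW = (1/g) Σ q̄ Δp, with q in kg/kg and Δp in Pa (1 kg/m² of water = 1 mm).
Layer 1000–690 hPa: Δp = 310 hPa = 31000 Pa, q̄ = 0.0088 kg/kg → 0.0088 × 31000 / 9.8 = 27.84 mm
Layer 690–590 hPa: Δp = 100 hPa = 10000 Pa, q̄ = 0.0039 kg/kg → 0.0039 × 10000 / 9.8 = 3.98 mm
Layer 590–440 hPa: Δp = 150 hPa = 15000 Pa, q̄ = 0.0031 kg/kg → 0.0031 × 15000 / 9.8 = 4.74 mm
Layer 440–200 hPa: Δp = 240 hPa = 24000 Pa, q̄ = 0.00108 kg/kg → 0.00108 × 24000 / 9.8 = 2.64 mm
PW = 27.84 + 3.98 + 4.74 + 2.64 = 39.20 ≈ 39.2 mm.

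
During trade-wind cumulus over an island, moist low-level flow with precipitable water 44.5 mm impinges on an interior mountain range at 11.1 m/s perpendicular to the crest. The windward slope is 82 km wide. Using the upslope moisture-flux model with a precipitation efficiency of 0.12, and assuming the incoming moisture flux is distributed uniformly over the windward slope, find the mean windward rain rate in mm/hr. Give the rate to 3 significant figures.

R ≈ 2.60 mm/hr

Incoming column moisture flux per unit ridge length: F = V × PW = 11.1 × 44.5 = 493.95 mm·m/s.
Spread over the 82 km slope with efficiency ε = 0.12: R = ε·F/W = 0.12 × 493.95 / 82000 m = 7.229e-04 mm/s.
R = 7.229e-04 × 3600 = 2.60 mm/hr.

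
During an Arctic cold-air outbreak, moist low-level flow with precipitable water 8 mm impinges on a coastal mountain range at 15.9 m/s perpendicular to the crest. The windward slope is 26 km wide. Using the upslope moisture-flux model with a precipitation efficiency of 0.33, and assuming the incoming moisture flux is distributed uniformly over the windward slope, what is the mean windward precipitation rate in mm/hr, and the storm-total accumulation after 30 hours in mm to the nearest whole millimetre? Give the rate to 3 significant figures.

Incoming column moisture flux per unit ridge length: F = V × PW = 15.9 × 8 = 127.2 mm·m/s.
Spread over the 26 km slope with efficiency ε = 0.33: R = ε·F/W = 0.33 × 127.2 / 26000 m = 1.614e-03 mm/s.
R = 1.614e-03 × 3600 = 5.81 mm/hr.
Over 30 h: total = 5.81 × 30 = 174.3 ≈ 174 mm.

R ≈ 5.81 mm/hr; total ≈ 174 mm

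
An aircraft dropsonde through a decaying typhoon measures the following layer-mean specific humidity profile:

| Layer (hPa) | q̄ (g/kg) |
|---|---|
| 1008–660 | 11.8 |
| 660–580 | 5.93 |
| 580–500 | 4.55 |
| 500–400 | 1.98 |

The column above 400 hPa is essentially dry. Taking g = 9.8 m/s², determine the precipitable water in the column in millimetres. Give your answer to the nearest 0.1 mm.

PW ≈ 52.5 mm

Precipitable water is the column-integrated vapour mass per unit area: PW = (1/g) Σ q̄ Δp, with q in kg/kg and Δp in Pa (1 kg/m² of water = 1 mm).
Layer 1008–660 hPa: Δp = 348 hPa = 34800 Pa, q̄ = 0.0118 kg/kg → 0.0118 × 34800 / 9.8 = 41.90 mm
Layer 660–580 hPa: Δp = 80 hPa = 8000 Pa, q̄ = 0.00593 kg/kg → 0.00593 × 8000 / 9.8 = 4.84 mm
Layer 580–500 hPa: Δp = 80 hPa = 8000 Pa, q̄ = 0.00455 kg/kg → 0.00455 × 8000 / 9.8 = 3.71 mm
Layer 500–400 hPa: Δp = 100 hPa = 10000 Pa, q̄ = 0.00198 kg/kg → 0.00198 × 10000 / 9.8 = 2.02 mm
PW = 41.90 + 4.84 + 3.71 + 2.02 = 52.47 ≈ 52.5 mm.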